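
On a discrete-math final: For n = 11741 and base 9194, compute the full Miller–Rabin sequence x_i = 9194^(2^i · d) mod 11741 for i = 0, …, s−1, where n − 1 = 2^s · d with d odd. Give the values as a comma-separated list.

2015, 9580

n − 1 = 11740 = 2^2 · 2935, so s = 2 and d = 2935.
x_0 = 9194^2935 mod 11741 = 2015.
x_1 = 2015^2 mod 11741 = 9580.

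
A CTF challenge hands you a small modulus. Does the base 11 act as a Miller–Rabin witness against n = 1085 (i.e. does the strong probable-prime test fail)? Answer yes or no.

n − 1 = 1084 = 2^2 · 271, so s = 2 and d = 271.
By repeated squaring, 11^271 ≡ 11 (mod 1085).
x_0 = 11^271 mod 1085 = 11.
x_0 is neither 1 nor 1084, so continue squaring.
x_1 = 11^2 mod 1085 = 121.
Reached i = s−1 = 1 without hitting −1: 11 is a Miller–Rabin witness and 1085 is composite.

yes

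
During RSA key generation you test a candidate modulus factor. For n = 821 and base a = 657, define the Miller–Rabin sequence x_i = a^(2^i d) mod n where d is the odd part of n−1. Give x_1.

1

n − 1 = 820 = 2^2 · 205, so s = 2 and d = 205.
x_0 = 657^205 mod 821 = 820.
x_1 = 820^2 mod 821 = 1.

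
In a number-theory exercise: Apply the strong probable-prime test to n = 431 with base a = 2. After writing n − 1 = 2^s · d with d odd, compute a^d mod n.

1

n − 1 = 430 = 2^1 · 215, so s = 1 and d = 215.
2^215 mod 431 = 1.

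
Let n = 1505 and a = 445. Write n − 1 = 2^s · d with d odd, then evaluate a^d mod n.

n − 1 = 1504 = 2^5 · 47, so s = 5 and d = 47.
By repeated squaring, 445^47 ≡ 1500 (mod 1505).

1500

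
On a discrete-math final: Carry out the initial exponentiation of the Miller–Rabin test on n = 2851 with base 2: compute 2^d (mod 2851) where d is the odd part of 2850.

n − 1 = 2850 = 2^1 · 1425, so s = 1 and d = 1425.
By repeated squaring, 2^1425 ≡ 2850 (mod 2851).

2850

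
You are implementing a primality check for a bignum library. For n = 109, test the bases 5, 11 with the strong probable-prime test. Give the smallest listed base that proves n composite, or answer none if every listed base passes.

none

n − 1 = 108 = 2^2 · 27, so s = 2 and d = 27.
Base 5: x_0 = 5^27 mod 109 = 1. x_0 = 1, so 5 is not a witness.
Base 11: x_0 = 11^27 mod 109 = 76. x_0 is neither 1 nor 108, so continue squaring. x_1 = 76^2 mod 109 = 108. x_1 ≡ −1, so 11 is not a witness.
No listed base is a witness for 109.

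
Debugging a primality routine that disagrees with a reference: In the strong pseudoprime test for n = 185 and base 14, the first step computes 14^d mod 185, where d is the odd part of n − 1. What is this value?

n − 1 = 184 = 2^3 · 23, so s = 3 and d = 23.
Repeated squaring mod 185: 14^1 ≡ 14, 14^2 ≡ 11, 14^4 ≡ 121, 14^8 ≡ 26, 14^16 ≡ 121.
23 = 16 + 4 + 2 + 1, so 14^23 ≡ 121·121·11·14 ≡ 119 (mod 185).

119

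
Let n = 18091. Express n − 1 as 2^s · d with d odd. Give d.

Halving: 18090 → 9045; 9045 is odd.
So 18090 = 2^1 · 9045.

9045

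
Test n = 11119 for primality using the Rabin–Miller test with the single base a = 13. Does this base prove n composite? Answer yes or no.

n − 1 = 11118 = 2^1 · 5559, so s = 1 and d = 5559.
Repeated squaring mod 11119: 13^1 ≡ 13, 13^2 ≡ 169, 13^4 ≡ 6323, 13^8 ≡ 7524, 13^16 ≡ 3747, 13^32 ≡ 7831, 13^64 ≡ 3276, 13^128 ≡ 2341, 13^256 ≡ 9733, 13^512 ≡ 8528, 13^1024 ≡ 8524, 13^2048 ≡ 7030, 13^4096 ≡ 8064.
5559 = 4096 + 1024 + 256 + 128 + 32 + 16 + 4 + 2 + 1, so 13^5559 ≡ 8064·8524·9733·2341·7831·3747·6323·169·13 ≡ 1 (mod 11119).
x_0 = 13^5559 mod 11119 = 1.
x_0 = 1, so 13 is not a witness.

no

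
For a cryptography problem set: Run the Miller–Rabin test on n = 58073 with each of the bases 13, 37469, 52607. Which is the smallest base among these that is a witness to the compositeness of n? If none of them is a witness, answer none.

none

n − 1 = 58072 = 2^3 · 7259, so s = 3 and d = 7259.
Base 13: x_0 = 13^7259 mod 58073 = 52572. x_0 is neither 1 nor 58072, so continue squaring. x_1 = 52572^2 mod 58073 = 4968. x_2 = 4968^2 mod 58073 = 58072. x_2 ≡ −1, so 13 is not a witness.
Base 37469: x_0 = 37469^7259 mod 58073 = 58072. x_0 = 58072 ≡ −1, so 37469 is not a witness.
Base 52607: x_0 = 52607^7259 mod 58073 = 53105. x_0 is neither 1 nor 58072, so continue squaring. x_1 = 53105^2 mod 58073 = 58072. x_1 ≡ −1, so 52607 is not a witness.
No listed base is a witness for 58073.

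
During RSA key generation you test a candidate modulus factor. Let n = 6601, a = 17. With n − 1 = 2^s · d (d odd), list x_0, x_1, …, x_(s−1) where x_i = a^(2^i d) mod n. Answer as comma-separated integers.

5795, 2738, 4509

n − 1 = 6600 = 2^3 · 825, so s = 3 and d = 825.
x_0 = 17^825 mod 6601 = 5795.
x_1 = 5795^2 mod 6601 = 2738.
x_2 = 2738^2 mod 6601 = 4509.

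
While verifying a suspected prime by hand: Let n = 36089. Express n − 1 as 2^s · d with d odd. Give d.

Halving: 36088 → 18044 → 9022 → 4511; 4511 is odd.
So 36088 = 2^3 · 4511.

4511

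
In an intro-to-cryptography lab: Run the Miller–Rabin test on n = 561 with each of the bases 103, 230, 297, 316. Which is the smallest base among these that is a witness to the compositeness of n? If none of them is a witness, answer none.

n − 1 = 560 = 2^4 · 35, so s = 4 and d = 35.
Base 103: x_0 = 103^35 mod 561 = 1. x_0 = 1, so 103 is not a witness.
Base 230: x_0 = 230^35 mod 561 = 32. x_0 is neither 1 nor 560, so continue squaring. x_1 = 32^2 mod 561 = 463. x_2 = 463^2 mod 561 = 67. x_3 = 67^2 mod 561 = 1. x_3 = 1 but x_2 ≠ ±1, a nontrivial square root of 1 — 230 is a witness and 561 is composite.
Base 297: x_0 = 297^35 mod 561 = 495. x_0 is neither 1 nor 560, so continue squaring. x_1 = 495^2 mod 561 = 429. x_2 = 429^2 mod 561 = 33. x_3 = 33^2 mod 561 = 528. Reached i = s−1 = 3 without hitting −1: 297 is a Miller–Rabin witness and 561 is composite.
Base 316: x_0 = 316^35 mod 561 = 439. x_0 is neither 1 nor 560, so continue squaring. x_1 = 439^2 mod 561 = 298. x_2 = 298^2 mod 561 = 166. x_3 = 166^2 mod 561 = 67. Reached i = s−1 = 3 without hitting −1: 316 is a Miller–Rabin witness and 561 is composite.
The smallest witness among the given bases is 230.

230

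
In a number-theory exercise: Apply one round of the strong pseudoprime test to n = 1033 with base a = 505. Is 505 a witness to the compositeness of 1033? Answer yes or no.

n − 1 = 1032 = 2^3 · 129, so s = 3 and d = 129.
x_0 = 505^129 mod 1033 = 635.
x_0 is neither 1 nor 1032, so continue squaring.
x_1 = 635^2 mod 1033 = 355.
x_2 = 355^2 mod 1033 = 1032.
x_2 ≡ −1, so 505 is not a witness.

no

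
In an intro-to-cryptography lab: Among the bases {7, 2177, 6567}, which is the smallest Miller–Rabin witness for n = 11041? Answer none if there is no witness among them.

none

n − 1 = 11040 = 2^5 · 345, so s = 5 and d = 345.
Base 7: x_0 = 7^345 mod 11041 = 2734. x_0 is neither 1 nor 11040, so continue squaring. x_1 = 2734^2 mod 11041 = 11040. x_1 ≡ −1, so 7 is not a witness.
Base 2177: x_0 = 2177^345 mod 11041 = 1. x_0 = 1, so 2177 is not a witness.
Base 6567: x_0 = 6567^345 mod 11041 = 2734. x_0 is neither 1 nor 11040, so continue squaring. x_1 = 2734^2 mod 11041 = 11040. x_1 ≡ −1, so 6567 is not a witness.
No listed base is a witness for 11041.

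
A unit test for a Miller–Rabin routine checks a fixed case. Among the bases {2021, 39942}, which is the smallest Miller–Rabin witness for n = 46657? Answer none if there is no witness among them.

none

n − 1 = 46656 = 2^6 · 729, so s = 6 and d = 729.
Base 2021: x_0 = 2021^729 mod 46657 = 41150. x_0 is neither 1 nor 46656, so continue squaring. x_1 = 41150^2 mod 46657 = 46656. x_1 ≡ −1, so 2021 is not a witness.
Base 39942: x_0 = 39942^729 mod 46657 = 46441. x_0 is neither 1 nor 46656, so continue squaring. x_1 = 46441^2 mod 46657 = 46656. x_1 ≡ −1, so 39942 is not a witness.
No listed base is a witness for 46657.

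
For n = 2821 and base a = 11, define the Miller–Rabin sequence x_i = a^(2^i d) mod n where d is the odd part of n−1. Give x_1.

n − 1 = 2820 = 2^2 · 705, so s = 2 and d = 705.
x_0 = 11^705 mod 2821 = 1828.
x_1 = 1828^2 mod 2821 = 1520.

1520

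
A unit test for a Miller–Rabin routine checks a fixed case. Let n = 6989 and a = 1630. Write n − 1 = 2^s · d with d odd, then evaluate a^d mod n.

6592

n − 1 = 6988 = 2^2 · 1747, so s = 2 and d = 1747.
1630^1747 mod 6989 = 6592.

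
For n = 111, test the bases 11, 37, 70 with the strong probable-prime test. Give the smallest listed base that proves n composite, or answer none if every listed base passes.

n − 1 = 110 = 2^1 · 55, so s = 1 and d = 55.
Base 11: x_0 = 11^55 mod 111 = 11. x_0 ∉ {1, 110} and s = 1, so 11 is a Miller–Rabin witness and 111 is composite.
Base 37: x_0 = 37^55 mod 111 = 37. x_0 ∉ {1, 110} and s = 1, so 37 is a Miller–Rabin witness and 111 is composite.
Base 70: x_0 = 70^55 mod 111 = 70. x_0 ∉ {1, 110} and s = 1, so 70 is a Miller–Rabin witness and 111 is composite.
The smallest witness among the given bases is 11.

11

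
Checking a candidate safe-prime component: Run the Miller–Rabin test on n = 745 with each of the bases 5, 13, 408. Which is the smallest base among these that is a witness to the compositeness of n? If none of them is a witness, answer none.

5

n − 1 = 744 = 2^3 · 93, so s = 3 and d = 93.
Base 5: x_0 = 5^93 mod 745 = 230. x_0 is neither 1 nor 744, so continue squaring. x_1 = 230^2 mod 745 = 5. x_2 = 5^2 mod 745 = 25. Reached i = s−1 = 2 without hitting −1: 5 is a Miller–Rabin witness and 745 is composite.
Base 13: x_0 = 13^93 mod 745 = 358. x_0 is neither 1 nor 744, so continue squaring. x_1 = 358^2 mod 745 = 24. x_2 = 24^2 mod 745 = 576. Reached i = s−1 = 2 without hitting −1: 13 is a Miller–Rabin witness and 745 is composite.
Base 408: x_0 = 408^93 mod 745 = 568. x_0 is neither 1 nor 744, so continue squaring. x_1 = 568^2 mod 745 = 39. x_2 = 39^2 mod 745 = 31. Reached i = s−1 = 2 without hitting −1: 408 is a Miller–Rabin witness and 745 is composite.
The smallest witness among the given bases is 5.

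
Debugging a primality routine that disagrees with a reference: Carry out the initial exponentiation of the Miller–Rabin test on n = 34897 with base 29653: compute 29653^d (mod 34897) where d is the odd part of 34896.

29001

n − 1 = 34896 = 2^4 · 2181, so s = 4 and d = 2181.
29653^2181 mod 34897 = 29001.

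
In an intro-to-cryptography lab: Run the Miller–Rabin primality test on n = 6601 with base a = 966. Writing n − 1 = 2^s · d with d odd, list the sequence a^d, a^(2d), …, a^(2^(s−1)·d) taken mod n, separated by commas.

2254, 4347, 4347

n − 1 = 6600 = 2^3 · 825, so s = 3 and d = 825.
x_0 = 966^825 mod 6601 = 2254.
x_1 = 2254^2 mod 6601 = 4347.
x_2 = 4347^2 mod 6601 = 4347.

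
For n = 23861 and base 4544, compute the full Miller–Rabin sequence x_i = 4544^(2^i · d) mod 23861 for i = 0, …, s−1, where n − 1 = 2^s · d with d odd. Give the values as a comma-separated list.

268, 241

n − 1 = 23860 = 2^2 · 5965, so s = 2 and d = 5965.
x_0 = 4544^5965 mod 23861 = 268.
x_1 = 268^2 mod 23861 = 241.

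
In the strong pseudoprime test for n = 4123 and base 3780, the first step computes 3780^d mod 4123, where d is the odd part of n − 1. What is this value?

3780

n − 1 = 4122 = 2^1 · 2061, so s = 1 and d = 2061.
By repeated squaring, 3780^2061 ≡ 3780 (mod 4123).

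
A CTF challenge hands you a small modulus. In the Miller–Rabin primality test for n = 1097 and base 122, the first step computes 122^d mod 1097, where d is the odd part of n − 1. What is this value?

n − 1 = 1096 = 2^3 · 137, so s = 3 and d = 137.
Repeated squaring mod 1097: 122^1 ≡ 122, 122^2 ≡ 623, 122^4 ≡ 888, 122^8 ≡ 898, 122^16 ≡ 109, 122^32 ≡ 911, 122^64 ≡ 589, 122^128 ≡ 269.
137 = 128 + 8 + 1, so 122^137 ≡ 269·898·122 ≡ 756 (mod 1097).

756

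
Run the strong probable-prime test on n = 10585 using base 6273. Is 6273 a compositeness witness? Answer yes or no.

n − 1 = 10584 = 2^3 · 1323, so s = 3 and d = 1323.
x_0 = 6273^1323 mod 10585 = 5132.
x_0 is neither 1 nor 10584, so continue squaring.
x_1 = 5132^2 mod 10585 = 1944.
x_2 = 1944^2 mod 10585 = 291.
Reached i = s−1 = 2 without hitting −1: 6273 is a Miller–Rabin witness and 10585 is composite.

yes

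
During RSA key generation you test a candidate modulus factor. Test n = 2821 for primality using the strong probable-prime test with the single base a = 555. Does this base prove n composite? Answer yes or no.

n − 1 = 2820 = 2^2 · 705, so s = 2 and d = 705.
Repeated squaring mod 2821: 555^1 ≡ 555, 555^2 ≡ 536, 555^4 ≡ 2375, 555^8 ≡ 1446, 555^16 ≡ 555, 555^32 ≡ 536, 555^64 ≡ 2375, 555^128 ≡ 1446, 555^256 ≡ 555, 555^512 ≡ 536.
705 = 512 + 128 + 64 + 1, so 555^705 ≡ 536·1446·2375·555 ≡ 1 (mod 2821).
x_0 = 555^705 mod 2821 = 1.
x_0 = 1, so 555 is not a witness.

no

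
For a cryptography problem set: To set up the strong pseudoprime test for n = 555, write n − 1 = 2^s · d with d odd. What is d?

Halving: 554 → 277; 277 is odd.
So 554 = 2^1 · 277.

277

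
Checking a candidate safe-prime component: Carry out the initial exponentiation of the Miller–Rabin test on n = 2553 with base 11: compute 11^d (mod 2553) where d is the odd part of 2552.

n − 1 = 2552 = 2^3 · 319, so s = 3 and d = 319.
11^319 mod 2553 = 344.

344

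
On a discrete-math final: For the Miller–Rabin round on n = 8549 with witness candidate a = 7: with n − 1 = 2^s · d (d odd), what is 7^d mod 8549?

5934

n − 1 = 8548 = 2^2 · 2137, so s = 2 and d = 2137.
Repeated squaring mod 8549: 7^1 ≡ 7, 7^2 ≡ 49, 7^4 ≡ 2401, 7^8 ≡ 2775, 7^16 ≡ 6525, 7^32 ≡ 1605, 7^64 ≡ 2776, 7^128 ≡ 3527, 7^256 ≡ 934, 7^512 ≡ 358, 7^1024 ≡ 8478, 7^2048 ≡ 5041.
2137 = 2048 + 64 + 16 + 8 + 1, so 7^2137 ≡ 5041·2776·6525·2775·7 ≡ 5934 (mod 8549).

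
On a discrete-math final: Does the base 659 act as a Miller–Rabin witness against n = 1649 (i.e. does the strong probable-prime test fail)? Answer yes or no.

yes

n − 1 = 1648 = 2^4 · 103, so s = 4 and d = 103.
x_0 = 659^103 mod 1649 = 1330.
x_0 is neither 1 nor 1648, so continue squaring.
x_1 = 1330^2 mod 1649 = 1172.
x_2 = 1172^2 mod 1649 = 1616.
x_3 = 1616^2 mod 1649 = 1089.
Reached i = s−1 = 3 without hitting −1: 659 is a Miller–Rabin witness and 1649 is composite.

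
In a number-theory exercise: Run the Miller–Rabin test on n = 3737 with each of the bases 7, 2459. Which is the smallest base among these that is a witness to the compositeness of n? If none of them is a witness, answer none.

7

n − 1 = 3736 = 2^3 · 467, so s = 3 and d = 467.
Base 7: x_0 = 7^467 mod 3737 = 1422. x_0 is neither 1 nor 3736, so continue squaring. x_1 = 1422^2 mod 3737 = 367. x_2 = 367^2 mod 3737 = 157. Reached i = s−1 = 2 without hitting −1: 7 is a Miller–Rabin witness and 3737 is composite.
Base 2459: x_0 = 2459^467 mod 3737 = 3058. x_0 is neither 1 nor 3736, so continue squaring. x_1 = 3058^2 mod 3737 = 1390. x_2 = 1390^2 mod 3737 = 71. Reached i = s−1 = 2 without hitting −1: 2459 is a Miller–Rabin witness and 3737 is composite.
The smallest witness among the given bases is 7.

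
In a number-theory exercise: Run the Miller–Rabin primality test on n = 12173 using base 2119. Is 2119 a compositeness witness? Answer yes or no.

n − 1 = 12172 = 2^2 · 3043, so s = 2 and d = 3043.
x_0 = 2119^3043 mod 12173 = 2378.
x_0 is neither 1 nor 12172, so continue squaring.
x_1 = 2378^2 mod 12173 = 6612.
Reached i = s−1 = 1 without hitting −1: 2119 is a Miller–Rabin witness and 12173 is composite.

yes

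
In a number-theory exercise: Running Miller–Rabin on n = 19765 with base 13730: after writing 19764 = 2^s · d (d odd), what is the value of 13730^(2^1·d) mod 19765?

13355

n − 1 = 19764 = 2^2 · 4941, so s = 2 and d = 4941.
Repeated squaring mod 19765: 13730^1 ≡ 13730, 13730^2 ≡ 14095, 13730^4 ≡ 11010, 13730^8 ≡ 1355, 13730^16 ≡ 17645, 13730^32 ≡ 7745, 13730^64 ≡ 18015, 13730^128 ≡ 18690, 13730^256 ≡ 9255, 13730^512 ≡ 13280, 13730^1024 ≡ 15070, 13730^2048 ≡ 5050, 13730^4096 ≡ 5650.
4941 = 4096 + 512 + 256 + 64 + 8 + 4 + 1, so 13730^4941 ≡ 5650·13280·9255·18015·1355·11010·13730 ≡ 13425 (mod 19765).
x_0 = 13425.
x_1 = 13425^2 mod 19765 = 13355.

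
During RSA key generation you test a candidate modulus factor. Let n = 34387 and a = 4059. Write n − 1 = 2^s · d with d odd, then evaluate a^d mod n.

n − 1 = 34386 = 2^1 · 17193, so s = 1 and d = 17193.
4059^17193 mod 34387 = 7341.

7341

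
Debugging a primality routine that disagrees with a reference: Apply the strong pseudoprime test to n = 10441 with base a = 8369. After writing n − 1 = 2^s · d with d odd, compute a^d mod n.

7104

n − 1 = 10440 = 2^3 · 1305, so s = 3 and d = 1305.
Repeated squaring mod 10441: 8369^1 ≡ 8369, 8369^2 ≡ 1933, 8369^4 ≡ 9052, 8369^8 ≡ 8177, 8369^16 ≡ 9606, 8369^32 ≡ 8119, 8369^64 ≡ 4128, 8369^128 ≡ 672, 8369^256 ≡ 2621, 8369^512 ≡ 9904, 8369^1024 ≡ 6462.
1305 = 1024 + 256 + 16 + 8 + 1, so 8369^1305 ≡ 6462·2621·9606·8177·8369 ≡ 7104 (mod 10441).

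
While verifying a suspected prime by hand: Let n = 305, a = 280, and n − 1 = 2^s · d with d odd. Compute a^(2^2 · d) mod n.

25

n − 1 = 304 = 2^4 · 19, so s = 4 and d = 19.
Repeated squaring mod 305: 280^1 ≡ 280, 280^2 ≡ 15, 280^4 ≡ 225, 280^8 ≡ 300, 280^16 ≡ 25.
19 = 16 + 2 + 1, so 280^19 ≡ 25·15·280 ≡ 80 (mod 305).
x_0 = 80.
x_1 = 80^2 mod 305 = 300.
x_2 = 300^2 mod 305 = 25.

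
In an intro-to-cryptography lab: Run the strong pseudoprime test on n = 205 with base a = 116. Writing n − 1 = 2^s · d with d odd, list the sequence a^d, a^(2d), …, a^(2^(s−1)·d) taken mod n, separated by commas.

101, 156

n − 1 = 204 = 2^2 · 51, so s = 2 and d = 51.
x_0 = 116^51 mod 205 = 101.
x_1 = 101^2 mod 205 = 156.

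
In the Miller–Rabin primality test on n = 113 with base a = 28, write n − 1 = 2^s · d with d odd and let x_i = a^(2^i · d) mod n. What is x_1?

1

n − 1 = 112 = 2^4 · 7, so s = 4 and d = 7.
Repeated squaring mod 113: 28^1 ≡ 28, 28^2 ≡ 106, 28^4 ≡ 49.
7 = 4 + 2 + 1, so 28^7 ≡ 49·106·28 ≡ 1 (mod 113).
x_0 = 1.
x_1 = 1^2 mod 113 = 1.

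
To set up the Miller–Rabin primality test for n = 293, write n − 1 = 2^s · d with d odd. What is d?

Halving: 292 → 146 → 73; 73 is odd.
So 292 = 2^2 · 73.

73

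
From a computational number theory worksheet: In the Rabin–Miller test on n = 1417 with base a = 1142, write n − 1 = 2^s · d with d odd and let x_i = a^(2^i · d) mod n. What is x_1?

1351

n − 1 = 1416 = 2^3 · 177, so s = 3 and d = 177.
Repeated squaring mod 1417: 1142^1 ≡ 1142, 1142^2 ≡ 524, 1142^4 ≡ 1095, 1142^8 ≡ 243, 1142^16 ≡ 952, 1142^32 ≡ 841, 1142^64 ≡ 198, 1142^128 ≡ 945.
177 = 128 + 32 + 16 + 1, so 1142^177 ≡ 945·841·952·1142 ≡ 359 (mod 1417).
x_0 = 359.
x_1 = 359^2 mod 1417 = 1351.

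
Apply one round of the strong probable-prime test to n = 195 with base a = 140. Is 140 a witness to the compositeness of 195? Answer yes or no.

n − 1 = 194 = 2^1 · 97, so s = 1 and d = 97.
x_0 = 140^97 mod 195 = 140.
x_0 ∉ {1, 194} and s = 1, so 140 is a Miller–Rabin witness and 195 is composite.

yes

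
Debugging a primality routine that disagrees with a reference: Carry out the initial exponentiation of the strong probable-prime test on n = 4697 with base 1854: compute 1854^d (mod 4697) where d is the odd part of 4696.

1350

n − 1 = 4696 = 2^3 · 587, so s = 3 and d = 587.
1854^587 mod 4697 = 1350.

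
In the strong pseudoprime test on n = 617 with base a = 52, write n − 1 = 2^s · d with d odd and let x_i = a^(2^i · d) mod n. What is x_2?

616

n − 1 = 616 = 2^3 · 77, so s = 3 and d = 77.
x_0 = 52^77 mod 617 = 139.
x_1 = 139^2 mod 617 = 194.
x_2 = 194^2 mod 617 = 616.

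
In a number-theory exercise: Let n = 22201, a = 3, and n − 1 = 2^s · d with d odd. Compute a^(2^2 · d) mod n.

21308

n − 1 = 22200 = 2^3 · 2775, so s = 3 and d = 2775.
Repeated squaring mod 22201: 3^1 ≡ 3, 3^2 ≡ 9, 3^4 ≡ 81, 3^8 ≡ 6561, 3^16 ≡ 21183, 3^32 ≡ 15078, 3^64 ≡ 7844, 3^128 ≡ 9365, 3^256 ≡ 9275, 3^512 ≡ 18951, 3^1024 ≡ 17025, 3^2048 ≡ 16570.
2775 = 2048 + 512 + 128 + 64 + 16 + 4 + 2 + 1, so 3^2775 ≡ 16570·18951·9365·7844·21183·81·9·3 ≡ 11578 (mod 22201).
x_0 = 11578.
x_1 = 11578^2 mod 22201 = 446.
x_2 = 446^2 mod 22201 = 21308.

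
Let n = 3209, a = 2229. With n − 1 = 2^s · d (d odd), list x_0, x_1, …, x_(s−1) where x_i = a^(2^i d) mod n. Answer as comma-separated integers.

484, 3208, 1

n − 1 = 3208 = 2^3 · 401, so s = 3 and d = 401.
x_0 = 2229^401 mod 3209 = 484.
x_1 = 484^2 mod 3209 = 3208.
x_2 = 3208^2 mod 3209 = 1.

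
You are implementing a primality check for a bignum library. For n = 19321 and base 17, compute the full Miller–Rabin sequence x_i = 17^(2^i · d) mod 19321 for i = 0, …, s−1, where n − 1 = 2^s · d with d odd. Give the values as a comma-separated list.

n − 1 = 19320 = 2^3 · 2415, so s = 3 and d = 2415.
x_0 = 17^2415 mod 19321 = 18486.
x_1 = 18486^2 mod 19321 = 1669.
x_2 = 1669^2 mod 19321 = 3337.

18486, 1669, 3337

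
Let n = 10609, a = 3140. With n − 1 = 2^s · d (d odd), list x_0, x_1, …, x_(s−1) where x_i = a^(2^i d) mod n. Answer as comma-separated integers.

n − 1 = 10608 = 2^4 · 663, so s = 4 and d = 663.
x_0 = 3140^663 mod 10609 = 6696.
x_1 = 6696^2 mod 10609 = 2782.
x_2 = 2782^2 mod 10609 = 5563.
x_3 = 5563^2 mod 10609 = 516.

6696, 2782, 5563, 516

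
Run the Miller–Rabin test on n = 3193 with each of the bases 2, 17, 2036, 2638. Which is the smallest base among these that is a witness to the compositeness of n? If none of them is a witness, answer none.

n − 1 = 3192 = 2^3 · 399, so s = 3 and d = 399.
Base 2: x_0 = 2^399 mod 3193 = 2403. x_0 is neither 1 nor 3192, so continue squaring. x_1 = 2403^2 mod 3193 = 1465. x_2 = 1465^2 mod 3193 = 529. Reached i = s−1 = 2 without hitting −1: 2 is a Miller–Rabin witness and 3193 is composite.
Base 17: x_0 = 17^399 mod 3193 = 957. x_0 is neither 1 nor 3192, so continue squaring. x_1 = 957^2 mod 3193 = 2651. x_2 = 2651^2 mod 3193 = 8. Reached i = s−1 = 2 without hitting −1: 17 is a Miller–Rabin witness and 3193 is composite.
Base 2036: x_0 = 2036^399 mod 3193 = 3053. x_0 is neither 1 nor 3192, so continue squaring. x_1 = 3053^2 mod 3193 = 442. x_2 = 442^2 mod 3193 = 591. Reached i = s−1 = 2 without hitting −1: 2036 is a Miller–Rabin witness and 3193 is composite.
Base 2638: x_0 = 2638^399 mod 3193 = 215. x_0 is neither 1 nor 3192, so continue squaring. x_1 = 215^2 mod 3193 = 1523. x_2 = 1523^2 mod 3193 = 1411. Reached i = s−1 = 2 without hitting −1: 2638 is a Miller–Rabin witness and 3193 is composite.
The smallest witness among the given bases is 2.

2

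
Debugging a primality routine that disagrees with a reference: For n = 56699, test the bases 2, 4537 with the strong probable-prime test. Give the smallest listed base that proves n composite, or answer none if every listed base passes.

n − 1 = 56698 = 2^1 · 28349, so s = 1 and d = 28349.
Base 2: x_0 = 2^28349 mod 56699 = 56653. x_0 ∉ {1, 56698} and s = 1, so 2 is a Miller–Rabin witness and 56699 is composite.
Base 4537: x_0 = 4537^28349 mod 56699 = 29870. x_0 ∉ {1, 56698} and s = 1, so 4537 is a Miller–Rabin witness and 56699 is composite.
The smallest witness among the given bases is 2.

2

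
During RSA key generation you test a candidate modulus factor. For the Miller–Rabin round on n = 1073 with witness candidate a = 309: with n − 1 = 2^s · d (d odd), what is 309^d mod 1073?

462

n − 1 = 1072 = 2^4 · 67, so s = 4 and d = 67.
By repeated squaring, 309^67 ≡ 462 (mod 1073).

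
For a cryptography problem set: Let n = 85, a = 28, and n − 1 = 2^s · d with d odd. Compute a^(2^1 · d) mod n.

49

n − 1 = 84 = 2^2 · 21, so s = 2 and d = 21.
x_0 = 28^21 mod 85 = 78.
x_1 = 78^2 mod 85 = 49.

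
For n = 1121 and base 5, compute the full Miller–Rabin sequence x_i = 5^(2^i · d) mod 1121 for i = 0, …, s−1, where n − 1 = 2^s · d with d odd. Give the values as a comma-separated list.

403, 985, 560, 841, 1051

n − 1 = 1120 = 2^5 · 35, so s = 5 and d = 35.
x_0 = 5^35 mod 1121 = 403.
x_1 = 403^2 mod 1121 = 985.
x_2 = 985^2 mod 1121 = 560.
x_3 = 560^2 mod 1121 = 841.
x_4 = 841^2 mod 1121 = 1051.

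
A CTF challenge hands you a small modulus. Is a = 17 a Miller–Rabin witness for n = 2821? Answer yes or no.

n − 1 = 2820 = 2^2 · 705, so s = 2 and d = 705.
x_0 = 17^705 mod 2821 = 2820.
x_0 = 2820 ≡ −1, so 17 is not a witness.

no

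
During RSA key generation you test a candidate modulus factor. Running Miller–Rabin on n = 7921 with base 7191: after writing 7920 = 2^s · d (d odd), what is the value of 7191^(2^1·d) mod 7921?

5784

n − 1 = 7920 = 2^4 · 495, so s = 4 and d = 495.
Repeated squaring mod 7921: 7191^1 ≡ 7191, 7191^2 ≡ 2193, 7191^4 ≡ 1202, 7191^8 ≡ 3182, 7191^16 ≡ 2086, 7191^32 ≡ 2767, 7191^64 ≡ 4603, 7191^128 ≡ 6855, 7191^256 ≡ 3653.
495 = 256 + 128 + 64 + 32 + 8 + 4 + 2 + 1, so 7191^495 ≡ 3653·6855·4603·2767·3182·1202·2193·7191 ≡ 7353 (mod 7921).
x_0 = 7353.
x_1 = 7353^2 mod 7921 = 5784.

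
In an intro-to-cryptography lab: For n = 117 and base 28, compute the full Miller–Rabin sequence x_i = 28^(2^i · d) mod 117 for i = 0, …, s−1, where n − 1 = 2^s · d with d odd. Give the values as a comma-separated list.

n − 1 = 116 = 2^2 · 29, so s = 2 and d = 29.
x_0 = 28^29 mod 117 = 19.
x_1 = 19^2 mod 117 = 10.

19, 10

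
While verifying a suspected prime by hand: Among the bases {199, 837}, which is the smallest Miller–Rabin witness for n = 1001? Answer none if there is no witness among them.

n − 1 = 1000 = 2^3 · 125, so s = 3 and d = 125.
Base 199: x_0 = 199^125 mod 1001 = 166. x_0 is neither 1 nor 1000, so continue squaring. x_1 = 166^2 mod 1001 = 529. x_2 = 529^2 mod 1001 = 562. Reached i = s−1 = 2 without hitting −1: 199 is a Miller–Rabin witness and 1001 is composite.
Base 837: x_0 = 837^125 mod 1001 = 408. x_0 is neither 1 nor 1000, so continue squaring. x_1 = 408^2 mod 1001 = 298. x_2 = 298^2 mod 1001 = 716. Reached i = s−1 = 2 without hitting −1: 837 is a Miller–Rabin witness and 1001 is composite.
The smallest witness among the given bases is 199.

199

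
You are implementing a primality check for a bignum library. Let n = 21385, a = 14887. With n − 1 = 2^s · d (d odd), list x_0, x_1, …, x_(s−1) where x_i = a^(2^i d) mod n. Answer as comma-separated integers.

17282, 4614, 10921

n − 1 = 21384 = 2^3 · 2673, so s = 3 and d = 2673.
x_0 = 14887^2673 mod 21385 = 17282.
x_1 = 17282^2 mod 21385 = 4614.
x_2 = 4614^2 mod 21385 = 10921.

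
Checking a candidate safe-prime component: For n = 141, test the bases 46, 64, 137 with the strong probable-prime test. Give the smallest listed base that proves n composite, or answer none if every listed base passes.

46

n − 1 = 140 = 2^2 · 35, so s = 2 and d = 35.
Base 46: x_0 = 46^35 mod 141 = 46. x_0 is neither 1 nor 140, so continue squaring. x_1 = 46^2 mod 141 = 1. x_1 = 1 but x_0 ≠ ±1, a nontrivial square root of 1 — 46 is a witness and 141 is composite.
Base 64: x_0 = 64^35 mod 141 = 55. x_0 is neither 1 nor 140, so continue squaring. x_1 = 55^2 mod 141 = 64. Reached i = s−1 = 1 without hitting −1: 64 is a Miller–Rabin witness and 141 is composite.
Base 137: x_0 = 137^35 mod 141 = 92. x_0 is neither 1 nor 140, so continue squaring. x_1 = 92^2 mod 141 = 4. Reached i = s−1 = 1 without hitting −1: 137 is a Miller–Rabin witness and 141 is composite.
The smallest witness among the given bases is 46.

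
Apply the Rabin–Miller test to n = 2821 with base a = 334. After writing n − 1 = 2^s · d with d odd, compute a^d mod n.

1301

n − 1 = 2820 = 2^2 · 705, so s = 2 and d = 705.
334^705 mod 2821 = 1301.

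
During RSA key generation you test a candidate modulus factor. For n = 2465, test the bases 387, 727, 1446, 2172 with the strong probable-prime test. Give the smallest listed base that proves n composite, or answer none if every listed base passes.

none

n − 1 = 2464 = 2^5 · 77, so s = 5 and d = 77.
Base 387: x_0 = 387^77 mod 2465 = 302. x_0 is neither 1 nor 2464, so continue squaring. x_1 = 302^2 mod 2465 = 2464. x_1 ≡ −1, so 387 is not a witness.
Base 727: x_0 = 727^77 mod 2465 = 1322. x_0 is neither 1 nor 2464, so continue squaring. x_1 = 1322^2 mod 2465 = 2464. x_1 ≡ −1, so 727 is not a witness.
Base 1446: x_0 = 1446^77 mod 2465 = 1. x_0 = 1, so 1446 is not a witness.
Base 2172: x_0 = 2172^77 mod 2465 = 302. x_0 is neither 1 nor 2464, so continue squaring. x_1 = 302^2 mod 2465 = 2464. x_1 ≡ −1, so 2172 is not a witness.
No listed base is a witness for 2465.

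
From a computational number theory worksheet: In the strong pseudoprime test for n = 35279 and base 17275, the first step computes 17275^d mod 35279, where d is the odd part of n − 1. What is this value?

35278

n − 1 = 35278 = 2^1 · 17639, so s = 1 and d = 17639.
17275^17639 mod 35279 = 35278.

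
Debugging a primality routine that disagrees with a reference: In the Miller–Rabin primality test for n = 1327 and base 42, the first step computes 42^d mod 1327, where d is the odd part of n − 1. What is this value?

n − 1 = 1326 = 2^1 · 663, so s = 1 and d = 663.
Repeated squaring mod 1327: 42^1 ≡ 42, 42^2 ≡ 437, 42^4 ≡ 1208, 42^8 ≡ 891, 42^16 ≡ 335, 42^32 ≡ 757, 42^64 ≡ 1112, 42^128 ≡ 1107, 42^256 ≡ 628, 42^512 ≡ 265.
663 = 512 + 128 + 16 + 4 + 2 + 1, so 42^663 ≡ 265·1107·335·1208·437·42 ≡ 1 (mod 1327).

1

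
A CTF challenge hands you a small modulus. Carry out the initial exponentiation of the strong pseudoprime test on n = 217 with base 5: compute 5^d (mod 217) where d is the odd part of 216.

n − 1 = 216 = 2^3 · 27, so s = 3 and d = 27.
5^27 mod 217 = 125.

125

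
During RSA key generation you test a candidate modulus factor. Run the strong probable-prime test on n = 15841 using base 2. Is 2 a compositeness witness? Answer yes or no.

n − 1 = 15840 = 2^5 · 495, so s = 5 and d = 495.
x_0 = 2^495 mod 15841 = 1.
x_0 = 1, so 2 is not a witness.

no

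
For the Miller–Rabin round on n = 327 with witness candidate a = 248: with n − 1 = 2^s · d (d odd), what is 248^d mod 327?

n − 1 = 326 = 2^1 · 163, so s = 1 and d = 163.
Repeated squaring mod 327: 248^1 ≡ 248, 248^2 ≡ 28, 248^4 ≡ 130, 248^8 ≡ 223, 248^16 ≡ 25, 248^32 ≡ 298, 248^64 ≡ 187, 248^128 ≡ 307.
163 = 128 + 32 + 2 + 1, so 248^163 ≡ 307·298·28·248 ≡ 188 (mod 327).

188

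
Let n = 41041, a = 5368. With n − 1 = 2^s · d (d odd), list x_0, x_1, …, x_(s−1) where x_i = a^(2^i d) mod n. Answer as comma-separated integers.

15378, 4642, 1639, 18656

n − 1 = 41040 = 2^4 · 2565, so s = 4 and d = 2565.
x_0 = 5368^2565 mod 41041 = 15378.
x_1 = 15378^2 mod 41041 = 4642.
x_2 = 4642^2 mod 41041 = 1639.
x_3 = 1639^2 mod 41041 = 18656.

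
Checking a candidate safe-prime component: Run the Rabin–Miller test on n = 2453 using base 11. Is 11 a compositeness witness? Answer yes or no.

n − 1 = 2452 = 2^2 · 613, so s = 2 and d = 613.
x_0 = 11^613 mod 2453 = 2167.
x_0 is neither 1 nor 2452, so continue squaring.
x_1 = 2167^2 mod 2453 = 847.
Reached i = s−1 = 1 without hitting −1: 11 is a Miller–Rabin witness and 2453 is composite.

yes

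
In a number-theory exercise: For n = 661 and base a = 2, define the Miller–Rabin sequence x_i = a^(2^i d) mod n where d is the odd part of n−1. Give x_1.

n − 1 = 660 = 2^2 · 165, so s = 2 and d = 165.
By repeated squaring, 2^165 ≡ 555 (mod 661).
x_0 = 555.
x_1 = 555^2 mod 661 = 660.

660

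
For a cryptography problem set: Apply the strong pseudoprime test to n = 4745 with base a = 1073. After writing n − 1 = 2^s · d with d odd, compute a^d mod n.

2533

n − 1 = 4744 = 2^3 · 593, so s = 3 and d = 593.
Repeated squaring mod 4745: 1073^1 ≡ 1073, 1073^2 ≡ 3039, 1073^4 ≡ 1751, 1073^8 ≡ 731, 1073^16 ≡ 2921, 1073^32 ≡ 731, 1073^64 ≡ 2921, 1073^128 ≡ 731, 1073^256 ≡ 2921, 1073^512 ≡ 731.
593 = 512 + 64 + 16 + 1, so 1073^593 ≡ 731·2921·2921·1073 ≡ 2533 (mod 4745).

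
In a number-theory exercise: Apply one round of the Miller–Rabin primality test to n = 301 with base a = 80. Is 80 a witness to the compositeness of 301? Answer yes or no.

no

n − 1 = 300 = 2^2 · 75, so s = 2 and d = 75.
Repeated squaring mod 301: 80^1 ≡ 80, 80^2 ≡ 79, 80^4 ≡ 221, 80^8 ≡ 79, 80^16 ≡ 221, 80^32 ≡ 79, 80^64 ≡ 221.
75 = 64 + 8 + 2 + 1, so 80^75 ≡ 221·79·79·80 ≡ 300 (mod 301).
x_0 = 80^75 mod 301 = 300.
x_0 = 300 ≡ −1, so 80 is not a witness.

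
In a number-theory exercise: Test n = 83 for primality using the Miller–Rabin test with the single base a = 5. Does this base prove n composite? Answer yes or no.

no

n − 1 = 82 = 2^1 · 41, so s = 1 and d = 41.
x_0 = 5^41 mod 83 = 82.
x_0 = 82 ≡ −1, so 5 is not a witness.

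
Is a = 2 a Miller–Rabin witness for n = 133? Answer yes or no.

n − 1 = 132 = 2^2 · 33, so s = 2 and d = 33.
x_0 = 2^33 mod 133 = 50.
x_0 is neither 1 nor 132, so continue squaring.
x_1 = 50^2 mod 133 = 106.
Reached i = s−1 = 1 without hitting −1: 2 is a Miller–Rabin witness and 133 is composite.

yes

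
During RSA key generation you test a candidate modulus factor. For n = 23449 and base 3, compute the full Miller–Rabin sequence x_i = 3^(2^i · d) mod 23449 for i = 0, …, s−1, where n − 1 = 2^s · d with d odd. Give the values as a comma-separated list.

10685, 19493, 9453

n − 1 = 23448 = 2^3 · 2931, so s = 3 and d = 2931.
x_0 = 3^2931 mod 23449 = 10685.
x_1 = 10685^2 mod 23449 = 19493.
x_2 = 19493^2 mod 23449 = 9453.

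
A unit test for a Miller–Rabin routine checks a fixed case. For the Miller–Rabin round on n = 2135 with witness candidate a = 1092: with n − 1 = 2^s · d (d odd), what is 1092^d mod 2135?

763

n − 1 = 2134 = 2^1 · 1067, so s = 1 and d = 1067.
By repeated squaring, 1092^1067 ≡ 763 (mod 2135).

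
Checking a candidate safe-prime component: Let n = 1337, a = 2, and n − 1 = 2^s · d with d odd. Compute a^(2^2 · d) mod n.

963

n − 1 = 1336 = 2^3 · 167, so s = 3 and d = 167.
Repeated squaring mod 1337: 2^1 ≡ 2, 2^2 ≡ 4, 2^4 ≡ 16, 2^8 ≡ 256, 2^16 ≡ 23, 2^32 ≡ 529, 2^64 ≡ 408, 2^128 ≡ 676.
167 = 128 + 32 + 4 + 2 + 1, so 2^167 ≡ 676·529·16·4·2 ≡ 1117 (mod 1337).
x_0 = 1117.
x_1 = 1117^2 mod 1337 = 268.
x_2 = 268^2 mod 1337 = 963.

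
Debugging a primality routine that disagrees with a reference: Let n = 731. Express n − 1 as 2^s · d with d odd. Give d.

365

Halving: 730 → 365; 365 is odd.
So 730 = 2^1 · 365.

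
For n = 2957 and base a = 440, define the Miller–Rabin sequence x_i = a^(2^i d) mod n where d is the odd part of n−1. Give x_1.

n − 1 = 2956 = 2^2 · 739, so s = 2 and d = 739.
x_0 = 440^739 mod 2957 = 2956.
x_1 = 2956^2 mod 2957 = 1.

1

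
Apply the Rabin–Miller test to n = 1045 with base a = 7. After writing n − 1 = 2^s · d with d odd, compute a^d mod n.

172

n − 1 = 1044 = 2^2 · 261, so s = 2 and d = 261.
Repeated squaring mod 1045: 7^1 ≡ 7, 7^2 ≡ 49, 7^4 ≡ 311, 7^8 ≡ 581, 7^16 ≡ 26, 7^32 ≡ 676, 7^64 ≡ 311, 7^128 ≡ 581, 7^256 ≡ 26.
261 = 256 + 4 + 1, so 7^261 ≡ 26·311·7 ≡ 172 (mod 1045).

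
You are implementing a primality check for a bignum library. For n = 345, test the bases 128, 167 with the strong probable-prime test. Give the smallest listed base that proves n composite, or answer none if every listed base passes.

n − 1 = 344 = 2^3 · 43, so s = 3 and d = 43.
Base 128: x_0 = 128^43 mod 345 = 62. x_0 is neither 1 nor 344, so continue squaring. x_1 = 62^2 mod 345 = 49. x_2 = 49^2 mod 345 = 331. Reached i = s−1 = 2 without hitting −1: 128 is a Miller–Rabin witness and 345 is composite.
Base 167: x_0 = 167^43 mod 345 = 188. x_0 is neither 1 nor 344, so continue squaring. x_1 = 188^2 mod 345 = 154. x_2 = 154^2 mod 345 = 256. Reached i = s−1 = 2 without hitting −1: 167 is a Miller–Rabin witness and 345 is composite.
The smallest witness among the given bases is 128.

128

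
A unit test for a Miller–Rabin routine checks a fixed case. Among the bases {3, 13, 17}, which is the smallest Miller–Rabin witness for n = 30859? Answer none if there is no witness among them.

n − 1 = 30858 = 2^1 · 15429, so s = 1 and d = 15429.
Base 3: x_0 = 3^15429 mod 30859 = 30858. x_0 = 30858 ≡ −1, so 3 is not a witness.
Base 13: x_0 = 13^15429 mod 30859 = 1. x_0 = 1, so 13 is not a witness.
Base 17: x_0 = 17^15429 mod 30859 = 1. x_0 = 1, so 17 is not a witness.
No listed base is a witness for 30859.

none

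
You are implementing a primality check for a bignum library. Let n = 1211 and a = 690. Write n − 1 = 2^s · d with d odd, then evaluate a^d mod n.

n − 1 = 1210 = 2^1 · 605, so s = 1 and d = 605.
690^605 mod 1211 = 527.

527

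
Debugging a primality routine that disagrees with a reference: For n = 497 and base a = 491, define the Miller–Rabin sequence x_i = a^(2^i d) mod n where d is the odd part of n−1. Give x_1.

442

n − 1 = 496 = 2^4 · 31, so s = 4 and d = 31.
x_0 = 491^31 mod 497 = 351.
x_1 = 351^2 mod 497 = 442.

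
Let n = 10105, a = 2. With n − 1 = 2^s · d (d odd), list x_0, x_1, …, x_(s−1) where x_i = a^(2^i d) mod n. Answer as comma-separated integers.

n − 1 = 10104 = 2^3 · 1263, so s = 3 and d = 1263.
x_0 = 2^1263 mod 10105 = 6028.
x_1 = 6028^2 mod 10105 = 9309.
x_2 = 9309^2 mod 10105 = 7106.

6028, 9309, 7106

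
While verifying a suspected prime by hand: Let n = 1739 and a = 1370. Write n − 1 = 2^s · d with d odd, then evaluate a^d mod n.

371

n − 1 = 1738 = 2^1 · 869, so s = 1 and d = 869.
Repeated squaring mod 1739: 1370^1 ≡ 1370, 1370^2 ≡ 519, 1370^4 ≡ 1555, 1370^8 ≡ 815, 1370^16 ≡ 1666, 1370^32 ≡ 112, 1370^64 ≡ 371, 1370^128 ≡ 260, 1370^256 ≡ 1518, 1370^512 ≡ 149.
869 = 512 + 256 + 64 + 32 + 4 + 1, so 1370^869 ≡ 149·1518·371·112·1555·1370 ≡ 371 (mod 1739).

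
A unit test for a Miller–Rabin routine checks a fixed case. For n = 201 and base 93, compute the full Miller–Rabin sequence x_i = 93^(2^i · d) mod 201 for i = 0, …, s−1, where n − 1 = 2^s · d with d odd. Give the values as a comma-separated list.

102, 153, 93

n − 1 = 200 = 2^3 · 25, so s = 3 and d = 25.
x_0 = 93^25 mod 201 = 102.
x_1 = 102^2 mod 201 = 153.
x_2 = 153^2 mod 201 = 93.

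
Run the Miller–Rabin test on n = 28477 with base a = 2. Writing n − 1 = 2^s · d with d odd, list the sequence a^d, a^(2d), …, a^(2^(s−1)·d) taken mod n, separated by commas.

23114, 28476

n − 1 = 28476 = 2^2 · 7119, so s = 2 and d = 7119.
x_0 = 2^7119 mod 28477 = 23114.
x_1 = 23114^2 mod 28477 = 28476.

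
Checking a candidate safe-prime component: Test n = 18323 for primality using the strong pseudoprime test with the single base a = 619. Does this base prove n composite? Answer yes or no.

yes

n − 1 = 18322 = 2^1 · 9161, so s = 1 and d = 9161.
x_0 = 619^9161 mod 18323 = 15647.
x_0 ∉ {1, 18322} and s = 1, so 619 is a Miller–Rabin witness and 18323 is composite.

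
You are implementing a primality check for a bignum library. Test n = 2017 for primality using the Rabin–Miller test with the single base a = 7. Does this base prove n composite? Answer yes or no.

no

n − 1 = 2016 = 2^5 · 63, so s = 5 and d = 63.
x_0 = 7^63 mod 2017 = 1326.
x_0 is neither 1 nor 2016, so continue squaring.
x_1 = 1326^2 mod 2017 = 1469.
x_2 = 1469^2 mod 2017 = 1788.
x_3 = 1788^2 mod 2017 = 2016.
x_3 ≡ −1, so 7 is not a witness.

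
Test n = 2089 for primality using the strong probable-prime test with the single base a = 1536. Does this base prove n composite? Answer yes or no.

no

n − 1 = 2088 = 2^3 · 261, so s = 3 and d = 261.
x_0 = 1536^261 mod 2089 = 789.
x_0 is neither 1 nor 2088, so continue squaring.
x_1 = 789^2 mod 2089 = 2088.
x_1 ≡ −1, so 1536 is not a witness.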